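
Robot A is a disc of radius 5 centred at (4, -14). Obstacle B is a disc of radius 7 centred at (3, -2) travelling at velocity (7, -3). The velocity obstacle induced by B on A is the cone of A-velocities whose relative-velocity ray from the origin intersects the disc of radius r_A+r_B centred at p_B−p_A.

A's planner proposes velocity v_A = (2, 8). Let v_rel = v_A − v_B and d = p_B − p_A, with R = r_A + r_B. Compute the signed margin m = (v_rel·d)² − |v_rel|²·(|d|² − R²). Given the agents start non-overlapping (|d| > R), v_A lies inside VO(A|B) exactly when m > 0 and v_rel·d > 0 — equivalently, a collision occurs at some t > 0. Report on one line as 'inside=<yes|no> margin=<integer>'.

d = (-1, 12),  |d|² = 145;  R = 5+7 = 12,  c = 145−12² = 1
v_rel = (-5, 11),  |v_rel|² = 146;  v_rel·d = (-5)·(-1) + (11)·(12) = 137
146·t² − 274·t + 1 = 0  ⇒  m = 137² − 146·1 = 18623
m = 18623 > 0,  v_rel·d = 137 > 0  ⇒  inside

inside=yes margin=18623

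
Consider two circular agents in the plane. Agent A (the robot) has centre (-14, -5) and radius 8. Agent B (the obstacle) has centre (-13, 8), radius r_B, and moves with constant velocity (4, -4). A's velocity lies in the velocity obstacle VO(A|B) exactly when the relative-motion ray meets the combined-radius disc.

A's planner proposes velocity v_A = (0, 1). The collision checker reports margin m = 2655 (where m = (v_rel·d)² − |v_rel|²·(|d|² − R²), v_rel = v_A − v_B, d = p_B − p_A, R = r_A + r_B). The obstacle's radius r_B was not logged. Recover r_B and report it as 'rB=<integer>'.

m = 2655
d = (1, 13);  v_rel = (-4, 5),  |v_rel|² = 41
v_rel×d = (-4)·(13) − (5)·(1) = -57
since m = R²·41 − (-57)²:  R² = (3249 + 2655) / 41 = 144
R = √144 = 12  ⇒  r_B = 12 − 8 = 4

rB=4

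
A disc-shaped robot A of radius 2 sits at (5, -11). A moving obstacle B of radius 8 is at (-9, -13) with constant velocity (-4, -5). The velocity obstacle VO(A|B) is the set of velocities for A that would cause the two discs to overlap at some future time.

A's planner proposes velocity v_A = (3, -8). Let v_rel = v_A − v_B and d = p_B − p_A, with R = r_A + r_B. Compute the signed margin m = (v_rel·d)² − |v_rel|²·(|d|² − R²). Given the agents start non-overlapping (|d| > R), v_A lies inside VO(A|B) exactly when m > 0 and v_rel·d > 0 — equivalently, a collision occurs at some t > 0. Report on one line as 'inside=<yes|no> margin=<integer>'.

d = (-14, -2),  |d|² = 200;  R = 2+8 = 10,  c = 200−10² = 100
v_rel = (7, -3),  |v_rel|² = 58;  v_rel·d = (7)·(-14) + (-3)·(-2) = -92
58·t² + 184·t + 100 = 0  ⇒  m = (-92)² − 58·100 = 2664
m = 2664 > 0,  v_rel·d = -92 < 0  ⇒  outside

inside=no margin=2664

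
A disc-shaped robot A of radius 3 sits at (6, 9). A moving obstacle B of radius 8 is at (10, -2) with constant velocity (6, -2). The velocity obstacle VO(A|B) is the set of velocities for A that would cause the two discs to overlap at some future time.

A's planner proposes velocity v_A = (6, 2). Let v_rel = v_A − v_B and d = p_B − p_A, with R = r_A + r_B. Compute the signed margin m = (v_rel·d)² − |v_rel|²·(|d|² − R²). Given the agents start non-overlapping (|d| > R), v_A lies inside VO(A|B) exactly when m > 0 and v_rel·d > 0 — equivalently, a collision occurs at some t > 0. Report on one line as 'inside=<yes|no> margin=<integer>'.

d = (4, -11),  |d|² = 137;  R = 3+8 = 11,  c = 137−11² = 16
v_rel = (0, 4),  |v_rel|² = 16;  v_rel·d = (0)·(4) + (4)·(-11) = -44
16·t² + 88·t + 16 = 0  ⇒  m = (-44)² − 16·16 = 1680
m = 1680 > 0,  v_rel·d = -44 < 0  ⇒  outside

inside=no margin=1680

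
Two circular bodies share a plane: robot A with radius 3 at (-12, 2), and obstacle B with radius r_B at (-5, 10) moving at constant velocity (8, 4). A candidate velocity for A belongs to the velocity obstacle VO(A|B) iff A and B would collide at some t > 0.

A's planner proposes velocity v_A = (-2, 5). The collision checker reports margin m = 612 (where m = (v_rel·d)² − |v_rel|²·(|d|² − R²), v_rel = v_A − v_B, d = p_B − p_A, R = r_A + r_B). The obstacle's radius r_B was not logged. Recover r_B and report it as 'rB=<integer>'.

m = 612
d = (7, 8);  v_rel = (-10, 1),  |v_rel|² = 101
v_rel×d = (-10)·(8) − (1)·(7) = -87
since m = R²·101 − (-87)²:  R² = (7569 + 612) / 101 = 81
R = √81 = 9  ⇒  r_B = 9 − 3 = 6

rB=6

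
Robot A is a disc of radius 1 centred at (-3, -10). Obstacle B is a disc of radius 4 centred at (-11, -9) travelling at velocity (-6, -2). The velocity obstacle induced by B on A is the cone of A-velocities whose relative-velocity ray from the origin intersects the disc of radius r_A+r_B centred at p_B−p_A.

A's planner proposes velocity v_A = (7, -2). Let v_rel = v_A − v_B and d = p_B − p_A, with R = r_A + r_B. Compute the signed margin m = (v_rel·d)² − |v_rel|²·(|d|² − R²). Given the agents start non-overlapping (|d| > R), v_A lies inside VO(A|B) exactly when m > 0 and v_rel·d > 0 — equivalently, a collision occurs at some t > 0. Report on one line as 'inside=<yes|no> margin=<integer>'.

d = (-8, 1),  |d|² = 65;  R = 1+4 = 5,  c = 65−5² = 40
v_rel = (13, 0),  |v_rel|² = 169;  v_rel·d = (13)·(-8) + (0)·(1) = -104
169·t² + 208·t + 40 = 0  ⇒  m = (-104)² − 169·40 = 4056
m = 4056 > 0,  v_rel·d = -104 < 0  ⇒  outside

inside=no margin=4056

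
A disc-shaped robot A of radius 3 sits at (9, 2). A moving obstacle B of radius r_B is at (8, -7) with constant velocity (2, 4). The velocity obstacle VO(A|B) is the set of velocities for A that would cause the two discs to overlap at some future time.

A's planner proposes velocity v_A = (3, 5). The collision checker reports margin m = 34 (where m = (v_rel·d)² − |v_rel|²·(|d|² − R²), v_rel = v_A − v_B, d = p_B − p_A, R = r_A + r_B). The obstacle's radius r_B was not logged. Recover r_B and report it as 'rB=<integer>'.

m = 34
d = (-1, -9);  v_rel = (1, 1),  |v_rel|² = 2
v_rel×d = (1)·(-9) − (1)·(-1) = -8
since m = R²·2 − (-8)²:  R² = (64 + 34) / 2 = 49
R = √49 = 7  ⇒  r_B = 7 − 3 = 4

rB=4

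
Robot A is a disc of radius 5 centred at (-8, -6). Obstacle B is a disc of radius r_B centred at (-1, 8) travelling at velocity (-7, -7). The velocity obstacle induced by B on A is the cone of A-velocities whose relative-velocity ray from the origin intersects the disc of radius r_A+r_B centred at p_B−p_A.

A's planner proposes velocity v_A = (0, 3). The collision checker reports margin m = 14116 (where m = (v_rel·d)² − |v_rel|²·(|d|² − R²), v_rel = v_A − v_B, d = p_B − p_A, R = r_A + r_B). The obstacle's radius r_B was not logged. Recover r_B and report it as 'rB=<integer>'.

m = 14116
d = (7, 14);  v_rel = (7, 10),  |v_rel|² = 149
v_rel×d = (7)·(14) − (10)·(7) = 28
since m = R²·149 − 28²:  R² = (784 + 14116) / 149 = 100
R = √100 = 10  ⇒  r_B = 10 − 5 = 5

rB=5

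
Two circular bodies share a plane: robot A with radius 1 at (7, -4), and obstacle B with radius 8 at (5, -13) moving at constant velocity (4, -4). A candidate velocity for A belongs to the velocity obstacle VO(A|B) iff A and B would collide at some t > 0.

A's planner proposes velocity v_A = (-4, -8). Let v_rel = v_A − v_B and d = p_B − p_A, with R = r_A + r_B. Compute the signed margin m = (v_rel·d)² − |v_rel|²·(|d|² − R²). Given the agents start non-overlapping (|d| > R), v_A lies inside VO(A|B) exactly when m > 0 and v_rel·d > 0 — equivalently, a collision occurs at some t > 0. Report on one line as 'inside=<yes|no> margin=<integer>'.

d = (-2, -9),  |d|² = 85;  R = 1+8 = 9,  c = 85−9² = 4
v_rel = (-8, -4),  |v_rel|² = 80;  v_rel·d = (-8)·(-2) + (-4)·(-9) = 52
80·t² − 104·t + 4 = 0  ⇒  m = 52² − 80·4 = 2384
m = 2384 > 0,  v_rel·d = 52 > 0  ⇒  inside

inside=yes margin=2384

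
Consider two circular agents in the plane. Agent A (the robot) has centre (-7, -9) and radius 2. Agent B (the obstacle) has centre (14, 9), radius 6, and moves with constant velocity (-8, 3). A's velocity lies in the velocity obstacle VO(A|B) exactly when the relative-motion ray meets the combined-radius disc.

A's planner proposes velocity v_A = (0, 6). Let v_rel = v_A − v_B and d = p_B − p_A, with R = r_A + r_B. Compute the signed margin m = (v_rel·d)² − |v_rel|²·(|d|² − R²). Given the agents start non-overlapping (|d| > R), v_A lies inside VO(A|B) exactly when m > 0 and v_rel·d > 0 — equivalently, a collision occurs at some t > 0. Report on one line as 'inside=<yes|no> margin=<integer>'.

d = (21, 18),  |d|² = 765;  R = 2+6 = 8,  c = 765−8² = 701
v_rel = (8, 3),  |v_rel|² = 73;  v_rel·d = (8)·(21) + (3)·(18) = 222
73·t² − 444·t + 701 = 0  ⇒  m = 222² − 73·701 = -1889
m = -1889 < 0,  v_rel·d = 222 > 0  ⇒  outside

inside=no margin=-1889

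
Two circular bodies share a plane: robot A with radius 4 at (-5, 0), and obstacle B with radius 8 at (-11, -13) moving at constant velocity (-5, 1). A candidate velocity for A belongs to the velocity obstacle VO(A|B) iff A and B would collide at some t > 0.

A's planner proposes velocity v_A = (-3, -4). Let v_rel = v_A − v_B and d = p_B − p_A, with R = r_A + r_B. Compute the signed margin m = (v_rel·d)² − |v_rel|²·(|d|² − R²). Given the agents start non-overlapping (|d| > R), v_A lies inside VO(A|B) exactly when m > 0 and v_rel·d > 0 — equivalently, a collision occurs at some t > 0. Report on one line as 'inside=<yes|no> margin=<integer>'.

d = (-6, -13),  |d|² = 205;  R = 4+8 = 12,  c = 205−12² = 61
v_rel = (2, -5),  |v_rel|² = 29;  v_rel·d = (2)·(-6) + (-5)·(-13) = 53
29·t² − 106·t + 61 = 0  ⇒  m = 53² − 29·61 = 1040
m = 1040 > 0,  v_rel·d = 53 > 0  ⇒  inside

inside=yes margin=1040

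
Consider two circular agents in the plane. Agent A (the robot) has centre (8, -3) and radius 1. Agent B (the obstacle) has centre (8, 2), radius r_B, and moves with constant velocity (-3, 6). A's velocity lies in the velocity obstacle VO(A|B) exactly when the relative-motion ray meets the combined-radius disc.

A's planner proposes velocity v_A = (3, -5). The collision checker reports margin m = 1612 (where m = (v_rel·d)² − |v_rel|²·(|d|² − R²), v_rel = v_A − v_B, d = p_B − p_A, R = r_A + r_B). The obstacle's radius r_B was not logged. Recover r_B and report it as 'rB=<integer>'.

m = 1612
d = (0, 5);  v_rel = (6, -11),  |v_rel|² = 157
v_rel×d = (6)·(5) − (-11)·(0) = 30
since m = R²·157 − 30²:  R² = (900 + 1612) / 157 = 16
R = √16 = 4  ⇒  r_B = 4 − 1 = 3

rB=3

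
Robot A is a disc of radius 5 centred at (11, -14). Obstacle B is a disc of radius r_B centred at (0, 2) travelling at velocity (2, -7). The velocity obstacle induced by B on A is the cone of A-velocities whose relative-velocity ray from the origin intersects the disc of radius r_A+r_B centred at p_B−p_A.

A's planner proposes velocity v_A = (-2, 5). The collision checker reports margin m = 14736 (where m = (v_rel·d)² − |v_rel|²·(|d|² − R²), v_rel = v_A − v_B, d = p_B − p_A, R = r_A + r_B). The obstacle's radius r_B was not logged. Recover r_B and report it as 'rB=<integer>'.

m = 14736
d = (-11, 16);  v_rel = (-4, 12),  |v_rel|² = 160
v_rel×d = (-4)·(16) − (12)·(-11) = 68
since m = R²·160 − 68²:  R² = (4624 + 14736) / 160 = 121
R = √121 = 11  ⇒  r_B = 11 − 5 = 6

rB=6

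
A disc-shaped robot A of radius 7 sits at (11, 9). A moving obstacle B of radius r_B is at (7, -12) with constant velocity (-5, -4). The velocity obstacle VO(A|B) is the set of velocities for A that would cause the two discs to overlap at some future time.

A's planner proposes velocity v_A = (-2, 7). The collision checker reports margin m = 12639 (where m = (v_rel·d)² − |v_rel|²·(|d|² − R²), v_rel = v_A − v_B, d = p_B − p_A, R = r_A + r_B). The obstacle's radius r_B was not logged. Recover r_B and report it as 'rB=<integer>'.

m = 12639
d = (-4, -21);  v_rel = (3, 11),  |v_rel|² = 130
v_rel×d = (3)·(-21) − (11)·(-4) = -19
since m = R²·130 − (-19)²:  R² = (361 + 12639) / 130 = 100
R = √100 = 10  ⇒  r_B = 10 − 7 = 3

rB=3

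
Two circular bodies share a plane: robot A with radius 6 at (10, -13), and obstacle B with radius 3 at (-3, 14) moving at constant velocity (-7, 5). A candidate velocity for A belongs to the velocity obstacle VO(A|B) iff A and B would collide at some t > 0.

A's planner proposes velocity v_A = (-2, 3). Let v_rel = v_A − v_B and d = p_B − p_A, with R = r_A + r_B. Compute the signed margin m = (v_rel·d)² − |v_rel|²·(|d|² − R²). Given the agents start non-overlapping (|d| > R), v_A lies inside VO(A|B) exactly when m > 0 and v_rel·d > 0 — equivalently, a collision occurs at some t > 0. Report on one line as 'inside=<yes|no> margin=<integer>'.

d = (-13, 27),  |d|² = 898;  R = 6+3 = 9,  c = 898−9² = 817
v_rel = (5, -2),  |v_rel|² = 29;  v_rel·d = (5)·(-13) + (-2)·(27) = -119
29·t² + 238·t + 817 = 0  ⇒  m = (-119)² − 29·817 = -9532
m = -9532 < 0,  v_rel·d = -119 < 0  ⇒  outside

inside=no margin=-9532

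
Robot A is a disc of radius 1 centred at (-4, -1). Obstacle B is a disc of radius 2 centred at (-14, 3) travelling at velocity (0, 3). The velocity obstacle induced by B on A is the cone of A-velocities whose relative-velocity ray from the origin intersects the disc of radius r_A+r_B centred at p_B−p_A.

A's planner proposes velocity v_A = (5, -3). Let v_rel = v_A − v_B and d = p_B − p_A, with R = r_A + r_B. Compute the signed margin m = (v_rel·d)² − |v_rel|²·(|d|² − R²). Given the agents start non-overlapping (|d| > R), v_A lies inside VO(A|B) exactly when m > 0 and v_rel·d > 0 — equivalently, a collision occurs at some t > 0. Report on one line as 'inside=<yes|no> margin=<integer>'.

d = (-10, 4),  |d|² = 116;  R = 1+2 = 3,  c = 116−3² = 107
v_rel = (5, -6),  |v_rel|² = 61;  v_rel·d = (5)·(-10) + (-6)·(4) = -74
61·t² + 148·t + 107 = 0  ⇒  m = (-74)² − 61·107 = -1051
m = -1051 < 0,  v_rel·d = -74 < 0  ⇒  outside

inside=no margin=-1051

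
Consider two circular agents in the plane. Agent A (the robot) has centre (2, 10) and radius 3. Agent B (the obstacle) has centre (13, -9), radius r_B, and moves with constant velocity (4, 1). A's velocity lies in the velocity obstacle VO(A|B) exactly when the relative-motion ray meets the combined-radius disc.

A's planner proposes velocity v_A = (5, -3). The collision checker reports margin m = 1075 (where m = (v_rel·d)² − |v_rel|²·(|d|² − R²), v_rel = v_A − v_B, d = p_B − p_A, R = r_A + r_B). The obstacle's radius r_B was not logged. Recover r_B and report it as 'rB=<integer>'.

m = 1075
d = (11, -19);  v_rel = (1, -4),  |v_rel|² = 17
v_rel×d = (1)·(-19) − (-4)·(11) = 25
since m = R²·17 − 25²:  R² = (625 + 1075) / 17 = 100
R = √100 = 10  ⇒  r_B = 10 − 3 = 7

rB=7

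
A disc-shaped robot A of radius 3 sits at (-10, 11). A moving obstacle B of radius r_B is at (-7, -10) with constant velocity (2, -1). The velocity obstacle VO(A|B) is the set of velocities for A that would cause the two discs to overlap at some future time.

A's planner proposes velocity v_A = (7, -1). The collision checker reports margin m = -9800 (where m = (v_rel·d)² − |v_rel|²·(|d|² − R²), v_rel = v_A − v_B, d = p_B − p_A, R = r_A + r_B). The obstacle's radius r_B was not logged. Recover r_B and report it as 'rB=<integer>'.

m = -9800
d = (3, -21);  v_rel = (5, 0),  |v_rel|² = 25
v_rel×d = (5)·(-21) − (0)·(3) = -105
since m = R²·25 − (-105)²:  R² = (11025 + -9800) / 25 = 49
R = √49 = 7  ⇒  r_B = 7 − 3 = 4

rB=4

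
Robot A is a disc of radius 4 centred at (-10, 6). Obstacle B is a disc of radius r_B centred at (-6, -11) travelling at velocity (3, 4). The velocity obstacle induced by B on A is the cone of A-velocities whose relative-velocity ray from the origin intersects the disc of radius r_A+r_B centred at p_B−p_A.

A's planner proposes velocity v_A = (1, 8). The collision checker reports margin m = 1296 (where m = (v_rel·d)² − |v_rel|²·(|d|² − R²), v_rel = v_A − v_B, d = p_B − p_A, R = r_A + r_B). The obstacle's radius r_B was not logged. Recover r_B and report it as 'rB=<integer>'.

m = 1296
d = (4, -17);  v_rel = (-2, 4),  |v_rel|² = 20
v_rel×d = (-2)·(-17) − (4)·(4) = 18
since m = R²·20 − 18²:  R² = (324 + 1296) / 20 = 81
R = √81 = 9  ⇒  r_B = 9 − 4 = 5

rB=5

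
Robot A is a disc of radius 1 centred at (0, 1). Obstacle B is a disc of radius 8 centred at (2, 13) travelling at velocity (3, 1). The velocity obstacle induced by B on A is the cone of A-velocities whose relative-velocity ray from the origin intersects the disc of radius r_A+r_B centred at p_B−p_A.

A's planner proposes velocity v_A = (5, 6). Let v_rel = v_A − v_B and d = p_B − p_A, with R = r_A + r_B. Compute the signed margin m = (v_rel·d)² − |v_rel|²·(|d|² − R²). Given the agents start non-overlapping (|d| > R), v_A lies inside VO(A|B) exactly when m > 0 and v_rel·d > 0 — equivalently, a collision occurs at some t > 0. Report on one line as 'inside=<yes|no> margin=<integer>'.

d = (2, 12),  |d|² = 148;  R = 1+8 = 9,  c = 148−9² = 67
v_rel = (2, 5),  |v_rel|² = 29;  v_rel·d = (2)·(2) + (5)·(12) = 64
29·t² − 128·t + 67 = 0  ⇒  m = 64² − 29·67 = 2153
m = 2153 > 0,  v_rel·d = 64 > 0  ⇒  inside

inside=yes margin=2153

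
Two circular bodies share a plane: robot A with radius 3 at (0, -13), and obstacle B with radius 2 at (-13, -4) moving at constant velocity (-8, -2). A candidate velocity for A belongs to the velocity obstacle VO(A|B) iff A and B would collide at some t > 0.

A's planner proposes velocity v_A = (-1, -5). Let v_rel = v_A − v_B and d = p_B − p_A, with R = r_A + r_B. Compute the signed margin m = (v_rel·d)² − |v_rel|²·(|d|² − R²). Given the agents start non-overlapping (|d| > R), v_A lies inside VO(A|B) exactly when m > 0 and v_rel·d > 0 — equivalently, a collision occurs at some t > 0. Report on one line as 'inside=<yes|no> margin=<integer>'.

d = (-13, 9),  |d|² = 250;  R = 3+2 = 5,  c = 250−5² = 225
v_rel = (7, -3),  |v_rel|² = 58;  v_rel·d = (7)·(-13) + (-3)·(9) = -118
58·t² + 236·t + 225 = 0  ⇒  m = (-118)² − 58·225 = 874
m = 874 > 0,  v_rel·d = -118 < 0  ⇒  outside

inside=no margin=874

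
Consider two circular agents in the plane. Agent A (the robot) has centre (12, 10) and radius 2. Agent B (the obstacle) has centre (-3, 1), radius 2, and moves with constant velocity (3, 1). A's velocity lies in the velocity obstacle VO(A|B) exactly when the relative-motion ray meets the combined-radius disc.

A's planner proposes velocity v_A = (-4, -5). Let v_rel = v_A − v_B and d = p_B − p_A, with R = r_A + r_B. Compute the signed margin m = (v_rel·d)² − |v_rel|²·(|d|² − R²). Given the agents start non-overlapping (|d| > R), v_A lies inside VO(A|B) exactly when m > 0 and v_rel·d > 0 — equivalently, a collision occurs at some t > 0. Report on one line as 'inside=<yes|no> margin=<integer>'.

d = (-15, -9),  |d|² = 306;  R = 2+2 = 4,  c = 306−4² = 290
v_rel = (-7, -6),  |v_rel|² = 85;  v_rel·d = (-7)·(-15) + (-6)·(-9) = 159
85·t² − 318·t + 290 = 0  ⇒  m = 159² − 85·290 = 631
m = 631 > 0,  v_rel·d = 159 > 0  ⇒  inside

inside=yes margin=631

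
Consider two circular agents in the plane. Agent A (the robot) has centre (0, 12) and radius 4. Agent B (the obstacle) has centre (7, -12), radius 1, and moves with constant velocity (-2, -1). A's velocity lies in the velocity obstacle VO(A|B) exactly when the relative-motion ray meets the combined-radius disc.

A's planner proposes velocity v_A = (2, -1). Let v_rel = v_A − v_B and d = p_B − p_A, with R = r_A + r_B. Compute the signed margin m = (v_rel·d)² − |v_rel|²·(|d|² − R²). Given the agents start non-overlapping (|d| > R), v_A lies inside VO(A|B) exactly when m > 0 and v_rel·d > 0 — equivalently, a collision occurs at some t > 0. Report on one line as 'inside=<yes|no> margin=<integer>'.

d = (7, -24),  |d|² = 625;  R = 4+1 = 5,  c = 625−5² = 600
v_rel = (4, 0),  |v_rel|² = 16;  v_rel·d = (4)·(7) + (0)·(-24) = 28
16·t² − 56·t + 600 = 0  ⇒  m = 28² − 16·600 = -8816
m = -8816 < 0,  v_rel·d = 28 > 0  ⇒  outside

inside=no margin=-8816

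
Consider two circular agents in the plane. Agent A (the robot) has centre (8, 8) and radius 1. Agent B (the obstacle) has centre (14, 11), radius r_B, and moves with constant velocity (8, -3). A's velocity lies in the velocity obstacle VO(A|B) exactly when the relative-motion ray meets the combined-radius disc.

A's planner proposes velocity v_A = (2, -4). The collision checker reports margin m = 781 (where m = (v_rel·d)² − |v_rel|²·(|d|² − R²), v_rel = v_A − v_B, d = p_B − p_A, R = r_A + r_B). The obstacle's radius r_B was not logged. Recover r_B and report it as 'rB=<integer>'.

m = 781
d = (6, 3);  v_rel = (-6, -1),  |v_rel|² = 37
v_rel×d = (-6)·(3) − (-1)·(6) = -12
since m = R²·37 − (-12)²:  R² = (144 + 781) / 37 = 25
R = √25 = 5  ⇒  r_B = 5 − 1 = 4

rB=4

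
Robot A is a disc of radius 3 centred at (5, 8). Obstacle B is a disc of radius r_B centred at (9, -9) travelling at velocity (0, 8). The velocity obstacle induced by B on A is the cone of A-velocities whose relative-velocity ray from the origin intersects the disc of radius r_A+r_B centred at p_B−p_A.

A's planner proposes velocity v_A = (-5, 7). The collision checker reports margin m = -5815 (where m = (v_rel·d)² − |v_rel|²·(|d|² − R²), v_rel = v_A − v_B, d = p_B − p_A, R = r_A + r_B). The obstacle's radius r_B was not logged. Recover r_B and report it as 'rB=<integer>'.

m = -5815
d = (4, -17);  v_rel = (-5, -1),  |v_rel|² = 26
v_rel×d = (-5)·(-17) − (-1)·(4) = 89
since m = R²·26 − 89²:  R² = (7921 + -5815) / 26 = 81
R = √81 = 9  ⇒  r_B = 9 − 3 = 6

rB=6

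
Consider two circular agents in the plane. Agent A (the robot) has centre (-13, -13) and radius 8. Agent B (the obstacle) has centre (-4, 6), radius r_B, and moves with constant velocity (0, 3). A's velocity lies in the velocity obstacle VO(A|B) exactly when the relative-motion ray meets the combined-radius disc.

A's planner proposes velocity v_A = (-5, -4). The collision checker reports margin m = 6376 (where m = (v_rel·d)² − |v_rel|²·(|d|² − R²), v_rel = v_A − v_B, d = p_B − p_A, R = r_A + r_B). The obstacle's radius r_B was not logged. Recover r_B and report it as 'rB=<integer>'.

m = 6376
d = (9, 19);  v_rel = (-5, -7),  |v_rel|² = 74
v_rel×d = (-5)·(19) − (-7)·(9) = -32
since m = R²·74 − (-32)²:  R² = (1024 + 6376) / 74 = 100
R = √100 = 10  ⇒  r_B = 10 − 8 = 2

rB=2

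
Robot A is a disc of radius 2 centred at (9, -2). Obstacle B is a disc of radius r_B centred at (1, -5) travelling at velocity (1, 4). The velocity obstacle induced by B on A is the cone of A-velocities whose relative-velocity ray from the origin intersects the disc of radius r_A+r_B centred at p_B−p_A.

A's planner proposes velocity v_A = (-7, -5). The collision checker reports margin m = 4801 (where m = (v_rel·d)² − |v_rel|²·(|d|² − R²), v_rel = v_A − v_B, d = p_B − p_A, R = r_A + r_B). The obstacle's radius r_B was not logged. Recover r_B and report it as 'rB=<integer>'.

m = 4801
d = (-8, -3);  v_rel = (-8, -9),  |v_rel|² = 145
v_rel×d = (-8)·(-3) − (-9)·(-8) = -48
since m = R²·145 − (-48)²:  R² = (2304 + 4801) / 145 = 49
R = √49 = 7  ⇒  r_B = 7 − 2 = 5

rB=5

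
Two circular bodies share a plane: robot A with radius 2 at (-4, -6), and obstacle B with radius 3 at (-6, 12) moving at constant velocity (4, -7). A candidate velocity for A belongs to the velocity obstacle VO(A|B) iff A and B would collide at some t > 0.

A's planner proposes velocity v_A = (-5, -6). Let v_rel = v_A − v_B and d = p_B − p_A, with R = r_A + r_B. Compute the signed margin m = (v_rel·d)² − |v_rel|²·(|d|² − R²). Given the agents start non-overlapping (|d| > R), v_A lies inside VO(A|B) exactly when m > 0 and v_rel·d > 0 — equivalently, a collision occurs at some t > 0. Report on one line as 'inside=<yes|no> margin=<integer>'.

d = (-2, 18),  |d|² = 328;  R = 2+3 = 5,  c = 328−5² = 303
v_rel = (-9, 1),  |v_rel|² = 82;  v_rel·d = (-9)·(-2) + (1)·(18) = 36
82·t² − 72·t + 303 = 0  ⇒  m = 36² − 82·303 = -23550
m = -23550 < 0,  v_rel·d = 36 > 0  ⇒  outside

inside=no margin=-23550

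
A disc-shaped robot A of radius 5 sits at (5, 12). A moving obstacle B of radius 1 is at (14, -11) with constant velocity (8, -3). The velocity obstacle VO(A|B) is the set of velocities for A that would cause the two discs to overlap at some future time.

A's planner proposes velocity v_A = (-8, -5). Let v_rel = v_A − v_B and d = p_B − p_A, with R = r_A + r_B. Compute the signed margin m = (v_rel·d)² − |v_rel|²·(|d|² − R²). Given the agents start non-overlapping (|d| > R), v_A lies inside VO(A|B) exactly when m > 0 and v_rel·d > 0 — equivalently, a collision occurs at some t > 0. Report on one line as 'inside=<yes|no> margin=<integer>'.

d = (9, -23),  |d|² = 610;  R = 5+1 = 6,  c = 610−6² = 574
v_rel = (-16, -2),  |v_rel|² = 260;  v_rel·d = (-16)·(9) + (-2)·(-23) = -98
260·t² + 196·t + 574 = 0  ⇒  m = (-98)² − 260·574 = -139636
m = -139636 < 0,  v_rel·d = -98 < 0  ⇒  outside

inside=no margin=-139636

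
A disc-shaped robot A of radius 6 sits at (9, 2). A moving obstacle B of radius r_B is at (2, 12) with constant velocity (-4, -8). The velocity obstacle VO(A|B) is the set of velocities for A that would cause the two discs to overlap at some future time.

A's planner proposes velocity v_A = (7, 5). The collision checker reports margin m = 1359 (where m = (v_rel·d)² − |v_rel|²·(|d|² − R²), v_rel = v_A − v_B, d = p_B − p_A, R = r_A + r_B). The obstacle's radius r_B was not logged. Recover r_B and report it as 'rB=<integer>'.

m = 1359
d = (-7, 10);  v_rel = (11, 13),  |v_rel|² = 290
v_rel×d = (11)·(10) − (13)·(-7) = 201
since m = R²·290 − 201²:  R² = (40401 + 1359) / 290 = 144
R = √144 = 12  ⇒  r_B = 12 − 6 = 6

rB=6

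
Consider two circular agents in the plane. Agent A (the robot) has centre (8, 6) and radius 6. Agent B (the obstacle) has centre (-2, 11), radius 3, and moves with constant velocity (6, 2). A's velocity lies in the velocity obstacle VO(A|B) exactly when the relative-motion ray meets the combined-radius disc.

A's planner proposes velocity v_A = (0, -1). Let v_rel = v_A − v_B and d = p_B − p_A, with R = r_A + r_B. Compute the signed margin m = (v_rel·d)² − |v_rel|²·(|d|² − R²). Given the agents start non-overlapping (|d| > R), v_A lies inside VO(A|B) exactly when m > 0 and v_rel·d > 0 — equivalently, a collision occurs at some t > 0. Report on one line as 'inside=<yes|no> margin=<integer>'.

d = (-10, 5),  |d|² = 125;  R = 6+3 = 9,  c = 125−9² = 44
v_rel = (-6, -3),  |v_rel|² = 45;  v_rel·d = (-6)·(-10) + (-3)·(5) = 45
45·t² − 90·t + 44 = 0  ⇒  m = 45² − 45·44 = 45
m = 45 > 0,  v_rel·d = 45 > 0  ⇒  inside

inside=yes margin=45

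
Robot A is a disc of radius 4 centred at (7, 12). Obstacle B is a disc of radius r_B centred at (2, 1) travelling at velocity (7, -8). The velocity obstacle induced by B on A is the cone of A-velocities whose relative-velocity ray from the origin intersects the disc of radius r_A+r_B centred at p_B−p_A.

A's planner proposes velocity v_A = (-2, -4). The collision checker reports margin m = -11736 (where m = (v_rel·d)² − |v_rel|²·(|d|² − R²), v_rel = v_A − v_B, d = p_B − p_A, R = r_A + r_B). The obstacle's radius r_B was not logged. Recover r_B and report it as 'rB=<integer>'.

m = -11736
d = (-5, -11);  v_rel = (-9, 4),  |v_rel|² = 97
v_rel×d = (-9)·(-11) − (4)·(-5) = 119
since m = R²·97 − 119²:  R² = (14161 + -11736) / 97 = 25
R = √25 = 5  ⇒  r_B = 5 − 4 = 1

rB=1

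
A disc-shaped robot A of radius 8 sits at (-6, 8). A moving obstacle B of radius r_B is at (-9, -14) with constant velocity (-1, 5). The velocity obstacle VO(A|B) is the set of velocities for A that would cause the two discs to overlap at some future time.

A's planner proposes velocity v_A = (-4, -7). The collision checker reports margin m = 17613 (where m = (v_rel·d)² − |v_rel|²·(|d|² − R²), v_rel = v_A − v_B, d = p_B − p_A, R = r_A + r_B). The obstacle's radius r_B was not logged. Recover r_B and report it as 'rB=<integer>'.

m = 17613
d = (-3, -22);  v_rel = (-3, -12),  |v_rel|² = 153
v_rel×d = (-3)·(-22) − (-12)·(-3) = 30
since m = R²·153 − 30²:  R² = (900 + 17613) / 153 = 121
R = √121 = 11  ⇒  r_B = 11 − 8 = 3

rB=3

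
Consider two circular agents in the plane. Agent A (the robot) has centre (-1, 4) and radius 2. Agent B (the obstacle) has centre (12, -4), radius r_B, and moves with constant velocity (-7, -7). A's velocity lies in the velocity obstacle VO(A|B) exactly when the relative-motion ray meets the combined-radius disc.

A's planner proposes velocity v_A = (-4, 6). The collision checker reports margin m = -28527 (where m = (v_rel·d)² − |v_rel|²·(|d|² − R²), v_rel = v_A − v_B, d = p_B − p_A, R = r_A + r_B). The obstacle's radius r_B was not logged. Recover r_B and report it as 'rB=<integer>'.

m = -28527
d = (13, -8);  v_rel = (3, 13),  |v_rel|² = 178
v_rel×d = (3)·(-8) − (13)·(13) = -193
since m = R²·178 − (-193)²:  R² = (37249 + -28527) / 178 = 49
R = √49 = 7  ⇒  r_B = 7 − 2 = 5

rB=5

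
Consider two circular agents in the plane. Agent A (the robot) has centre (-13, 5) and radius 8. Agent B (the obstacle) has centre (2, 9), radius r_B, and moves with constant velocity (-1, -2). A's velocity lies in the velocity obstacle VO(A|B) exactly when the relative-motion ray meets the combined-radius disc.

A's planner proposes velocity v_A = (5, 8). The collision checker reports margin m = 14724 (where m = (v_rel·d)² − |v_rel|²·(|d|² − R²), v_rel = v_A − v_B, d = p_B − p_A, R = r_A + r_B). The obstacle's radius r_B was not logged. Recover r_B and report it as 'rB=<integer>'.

m = 14724
d = (15, 4);  v_rel = (6, 10),  |v_rel|² = 136
v_rel×d = (6)·(4) − (10)·(15) = -126
since m = R²·136 − (-126)²:  R² = (15876 + 14724) / 136 = 225
R = √225 = 15  ⇒  r_B = 15 − 8 = 7

rB=7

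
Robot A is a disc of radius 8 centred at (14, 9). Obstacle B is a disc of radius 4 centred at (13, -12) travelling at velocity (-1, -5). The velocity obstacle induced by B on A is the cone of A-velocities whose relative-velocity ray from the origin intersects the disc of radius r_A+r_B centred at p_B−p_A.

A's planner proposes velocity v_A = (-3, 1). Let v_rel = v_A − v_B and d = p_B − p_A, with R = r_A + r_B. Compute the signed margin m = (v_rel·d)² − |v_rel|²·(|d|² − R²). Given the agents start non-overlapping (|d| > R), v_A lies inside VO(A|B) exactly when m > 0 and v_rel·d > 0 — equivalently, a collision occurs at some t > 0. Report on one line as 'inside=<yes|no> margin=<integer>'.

d = (-1, -21),  |d|² = 442;  R = 8+4 = 12,  c = 442−12² = 298
v_rel = (-2, 6),  |v_rel|² = 40;  v_rel·d = (-2)·(-1) + (6)·(-21) = -124
40·t² + 248·t + 298 = 0  ⇒  m = (-124)² − 40·298 = 3456
m = 3456 > 0,  v_rel·d = -124 < 0  ⇒  outside

inside=no margin=3456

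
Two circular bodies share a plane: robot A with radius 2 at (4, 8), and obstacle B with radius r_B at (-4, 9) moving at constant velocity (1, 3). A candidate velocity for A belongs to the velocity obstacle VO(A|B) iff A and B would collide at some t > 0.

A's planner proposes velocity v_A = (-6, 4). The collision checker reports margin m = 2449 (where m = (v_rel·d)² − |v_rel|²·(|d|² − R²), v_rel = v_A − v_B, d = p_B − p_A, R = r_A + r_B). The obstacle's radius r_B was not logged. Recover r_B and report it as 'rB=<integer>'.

m = 2449
d = (-8, 1);  v_rel = (-7, 1),  |v_rel|² = 50
v_rel×d = (-7)·(1) − (1)·(-8) = 1
since m = R²·50 − 1²:  R² = (1 + 2449) / 50 = 49
R = √49 = 7  ⇒  r_B = 7 − 2 = 5

rB=5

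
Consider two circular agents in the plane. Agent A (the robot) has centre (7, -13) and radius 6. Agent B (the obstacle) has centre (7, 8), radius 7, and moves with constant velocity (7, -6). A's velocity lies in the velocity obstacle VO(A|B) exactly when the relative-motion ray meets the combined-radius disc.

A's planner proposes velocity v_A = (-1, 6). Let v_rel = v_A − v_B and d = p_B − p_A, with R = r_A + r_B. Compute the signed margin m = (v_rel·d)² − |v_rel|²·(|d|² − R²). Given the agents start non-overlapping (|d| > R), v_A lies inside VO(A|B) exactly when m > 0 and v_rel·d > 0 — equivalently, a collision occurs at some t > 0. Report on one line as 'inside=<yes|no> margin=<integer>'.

d = (0, 21),  |d|² = 441;  R = 6+7 = 13,  c = 441−13² = 272
v_rel = (-8, 12),  |v_rel|² = 208;  v_rel·d = (-8)·(0) + (12)·(21) = 252
208·t² − 504·t + 272 = 0  ⇒  m = 252² − 208·272 = 6928
m = 6928 > 0,  v_rel·d = 252 > 0  ⇒  inside

inside=yes margin=6928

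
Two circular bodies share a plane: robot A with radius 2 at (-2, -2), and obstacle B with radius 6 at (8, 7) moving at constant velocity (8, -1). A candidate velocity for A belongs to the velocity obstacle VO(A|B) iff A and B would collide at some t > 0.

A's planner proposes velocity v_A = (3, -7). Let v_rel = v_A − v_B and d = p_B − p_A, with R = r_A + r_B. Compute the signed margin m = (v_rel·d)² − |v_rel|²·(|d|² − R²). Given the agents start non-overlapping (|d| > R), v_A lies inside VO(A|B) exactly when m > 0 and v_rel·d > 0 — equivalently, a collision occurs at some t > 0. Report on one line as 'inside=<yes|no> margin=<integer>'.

d = (10, 9),  |d|² = 181;  R = 2+6 = 8,  c = 181−8² = 117
v_rel = (-5, -6),  |v_rel|² = 61;  v_rel·d = (-5)·(10) + (-6)·(9) = -104
61·t² + 208·t + 117 = 0  ⇒  m = (-104)² − 61·117 = 3679
m = 3679 > 0,  v_rel·d = -104 < 0  ⇒  outside

inside=no margin=3679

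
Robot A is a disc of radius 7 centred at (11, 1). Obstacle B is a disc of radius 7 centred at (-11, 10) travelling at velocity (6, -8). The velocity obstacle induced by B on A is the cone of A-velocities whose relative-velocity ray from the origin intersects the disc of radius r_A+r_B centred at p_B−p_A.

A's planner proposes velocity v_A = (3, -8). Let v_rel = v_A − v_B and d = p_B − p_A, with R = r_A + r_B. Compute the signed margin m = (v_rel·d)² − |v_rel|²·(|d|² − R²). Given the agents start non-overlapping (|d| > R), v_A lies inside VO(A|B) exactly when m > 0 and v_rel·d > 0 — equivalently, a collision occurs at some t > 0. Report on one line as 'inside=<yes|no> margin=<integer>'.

d = (-22, 9),  |d|² = 565;  R = 7+7 = 14,  c = 565−14² = 369
v_rel = (-3, 0),  |v_rel|² = 9;  v_rel·d = (-3)·(-22) + (0)·(9) = 66
9·t² − 132·t + 369 = 0  ⇒  m = 66² − 9·369 = 1035
m = 1035 > 0,  v_rel·d = 66 > 0  ⇒  inside

inside=yes margin=1035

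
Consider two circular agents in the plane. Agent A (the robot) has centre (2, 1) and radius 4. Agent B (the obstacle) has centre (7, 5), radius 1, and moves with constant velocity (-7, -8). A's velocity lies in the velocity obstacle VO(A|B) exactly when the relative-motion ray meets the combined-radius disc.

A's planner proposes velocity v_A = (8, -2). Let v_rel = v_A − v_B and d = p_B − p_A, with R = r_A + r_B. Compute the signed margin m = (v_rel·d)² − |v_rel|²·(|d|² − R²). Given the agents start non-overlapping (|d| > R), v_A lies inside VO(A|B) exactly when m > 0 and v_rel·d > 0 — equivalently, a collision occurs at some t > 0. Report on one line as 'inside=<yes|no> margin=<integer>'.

d = (5, 4),  |d|² = 41;  R = 4+1 = 5,  c = 41−5² = 16
v_rel = (15, 6),  |v_rel|² = 261;  v_rel·d = (15)·(5) + (6)·(4) = 99
261·t² − 198·t + 16 = 0  ⇒  m = 99² − 261·16 = 5625
m = 5625 > 0,  v_rel·d = 99 > 0  ⇒  inside

inside=yes margin=5625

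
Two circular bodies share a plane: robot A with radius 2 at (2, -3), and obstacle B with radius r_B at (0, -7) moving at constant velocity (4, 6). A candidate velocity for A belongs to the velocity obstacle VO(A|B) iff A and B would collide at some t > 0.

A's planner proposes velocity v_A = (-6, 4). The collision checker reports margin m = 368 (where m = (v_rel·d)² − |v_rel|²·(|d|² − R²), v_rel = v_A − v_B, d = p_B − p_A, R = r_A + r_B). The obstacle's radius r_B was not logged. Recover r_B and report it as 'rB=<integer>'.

m = 368
d = (-2, -4);  v_rel = (-10, -2),  |v_rel|² = 104
v_rel×d = (-10)·(-4) − (-2)·(-2) = 36
since m = R²·104 − 36²:  R² = (1296 + 368) / 104 = 16
R = √16 = 4  ⇒  r_B = 4 − 2 = 2

rB=2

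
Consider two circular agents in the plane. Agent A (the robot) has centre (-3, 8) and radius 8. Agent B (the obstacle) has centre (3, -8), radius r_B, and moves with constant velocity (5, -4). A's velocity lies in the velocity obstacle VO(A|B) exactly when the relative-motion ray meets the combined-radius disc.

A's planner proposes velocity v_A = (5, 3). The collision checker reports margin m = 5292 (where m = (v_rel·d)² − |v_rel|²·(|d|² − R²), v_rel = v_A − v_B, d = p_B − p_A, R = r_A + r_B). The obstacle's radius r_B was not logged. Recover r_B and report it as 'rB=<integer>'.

m = 5292
d = (6, -16);  v_rel = (0, 7),  |v_rel|² = 49
v_rel×d = (0)·(-16) − (7)·(6) = -42
since m = R²·49 − (-42)²:  R² = (1764 + 5292) / 49 = 144
R = √144 = 12  ⇒  r_B = 12 − 8 = 4

rB=4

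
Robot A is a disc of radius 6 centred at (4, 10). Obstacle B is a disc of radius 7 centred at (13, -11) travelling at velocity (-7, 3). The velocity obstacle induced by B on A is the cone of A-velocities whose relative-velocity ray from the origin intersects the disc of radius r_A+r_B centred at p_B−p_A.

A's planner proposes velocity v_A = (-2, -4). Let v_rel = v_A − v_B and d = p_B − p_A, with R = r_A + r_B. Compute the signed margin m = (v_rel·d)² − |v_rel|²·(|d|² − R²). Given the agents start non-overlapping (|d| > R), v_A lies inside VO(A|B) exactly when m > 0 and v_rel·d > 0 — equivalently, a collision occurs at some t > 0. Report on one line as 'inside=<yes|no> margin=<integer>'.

d = (9, -21),  |d|² = 522;  R = 6+7 = 13,  c = 522−13² = 353
v_rel = (5, -7),  |v_rel|² = 74;  v_rel·d = (5)·(9) + (-7)·(-21) = 192
74·t² − 384·t + 353 = 0  ⇒  m = 192² − 74·353 = 10742
m = 10742 > 0,  v_rel·d = 192 > 0  ⇒  inside

inside=yes margin=10742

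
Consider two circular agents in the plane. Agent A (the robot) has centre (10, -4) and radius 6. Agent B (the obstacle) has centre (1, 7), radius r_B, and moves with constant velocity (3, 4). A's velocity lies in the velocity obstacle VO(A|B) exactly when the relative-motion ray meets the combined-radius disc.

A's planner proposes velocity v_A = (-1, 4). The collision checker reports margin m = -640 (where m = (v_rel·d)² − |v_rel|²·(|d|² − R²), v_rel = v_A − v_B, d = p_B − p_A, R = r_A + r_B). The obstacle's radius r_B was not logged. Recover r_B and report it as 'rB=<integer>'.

m = -640
d = (-9, 11);  v_rel = (-4, 0),  |v_rel|² = 16
v_rel×d = (-4)·(11) − (0)·(-9) = -44
since m = R²·16 − (-44)²:  R² = (1936 + -640) / 16 = 81
R = √81 = 9  ⇒  r_B = 9 − 6 = 3

rB=3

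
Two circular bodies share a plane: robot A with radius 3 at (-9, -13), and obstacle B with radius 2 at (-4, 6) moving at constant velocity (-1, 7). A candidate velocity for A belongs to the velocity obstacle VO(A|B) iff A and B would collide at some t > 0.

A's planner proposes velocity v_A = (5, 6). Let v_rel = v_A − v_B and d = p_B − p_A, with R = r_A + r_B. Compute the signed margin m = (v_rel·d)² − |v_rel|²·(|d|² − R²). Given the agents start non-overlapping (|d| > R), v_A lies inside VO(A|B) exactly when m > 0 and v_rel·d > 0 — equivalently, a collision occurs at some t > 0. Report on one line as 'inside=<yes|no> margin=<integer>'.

d = (5, 19),  |d|² = 386;  R = 3+2 = 5,  c = 386−5² = 361
v_rel = (6, -1),  |v_rel|² = 37;  v_rel·d = (6)·(5) + (-1)·(19) = 11
37·t² − 22·t + 361 = 0  ⇒  m = 11² − 37·361 = -13236
m = -13236 < 0,  v_rel·d = 11 > 0  ⇒  outside

inside=no margin=-13236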